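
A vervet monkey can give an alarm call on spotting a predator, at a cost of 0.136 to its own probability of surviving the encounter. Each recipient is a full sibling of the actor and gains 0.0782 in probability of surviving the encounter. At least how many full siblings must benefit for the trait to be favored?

4

r to a full sibling = 0.5 (full sibs share both parents — two paths of length 2: r = 2·(1/2)^2 = 1/2).
Hamilton's rule: n·r·B > C  ⇒  n > C/(r·B) = 0.136/(0.5·0.0782) = 3.478.
The smallest integer exceeding 3.478 is 4.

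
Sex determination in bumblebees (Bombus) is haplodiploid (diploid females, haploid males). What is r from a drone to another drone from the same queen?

Haploid brothers each carry a random half of the queen's diploid genome, so on average they share half: r = 1/2.

0.5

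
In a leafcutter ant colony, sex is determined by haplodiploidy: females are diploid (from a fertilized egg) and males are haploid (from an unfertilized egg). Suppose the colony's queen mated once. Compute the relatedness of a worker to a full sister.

0.75

Haplodiploid full sisters inherit their father's entire haploid genome identically (contributing 1/2) and on average half of their mother's contribution (1/2 · 1/2 = 1/4); r = 1/2 + 1/4 = 3/4.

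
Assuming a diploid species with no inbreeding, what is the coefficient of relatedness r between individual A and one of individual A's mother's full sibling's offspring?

0.125

Each parent–offspring link contributes a factor of 1/2, and independent paths through distinct common ancestors add.
First cousins share one grandparent pair — two paths of length 4: r = 2·(1/2)^4 = 1/8.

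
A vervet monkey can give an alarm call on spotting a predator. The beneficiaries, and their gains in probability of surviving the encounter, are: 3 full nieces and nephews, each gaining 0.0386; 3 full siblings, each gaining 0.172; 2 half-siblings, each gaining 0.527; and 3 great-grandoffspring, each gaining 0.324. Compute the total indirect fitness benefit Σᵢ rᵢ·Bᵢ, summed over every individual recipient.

r to a full niece or nephew = 0.25 (full aunt/uncle↔niece/nephew: two paths of length 3 through the shared grandparent pair: r = 2·(1/2)^3 = 1/4).
r to a full sibling = 0.5 (full sibs share both parents — two paths of length 2: r = 2·(1/2)^2 = 1/2).
r to a half-sibling = 1/4 (half-sibs share one parent — one path of length 2: r = (1/2)^2 = 1/4).
r to a great-grandoffspring = 0.125 (three parent–offspring links: r = (1/2)^3 = 1/8).
Summing one r·B term per recipient: 3·0.25·0.0386 + 3·0.5·0.172 + 2·0.25·0.527 + 3·0.125·0.324 = 0.67195.

0.67195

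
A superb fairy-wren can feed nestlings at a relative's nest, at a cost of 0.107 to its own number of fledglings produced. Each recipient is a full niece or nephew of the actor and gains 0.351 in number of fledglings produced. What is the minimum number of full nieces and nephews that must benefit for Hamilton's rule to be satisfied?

2

r to a full niece or nephew = 1/4 (full aunt/uncle↔niece/nephew: two paths of length 3 through the shared grandparent pair: r = 2·(1/2)^3 = 1/4).
Hamilton's rule: n·r·B > C  ⇒  n > C/(r·B) = 0.107/(0.25·0.351) = 1.219.
The smallest integer exceeding 1.219 is 2.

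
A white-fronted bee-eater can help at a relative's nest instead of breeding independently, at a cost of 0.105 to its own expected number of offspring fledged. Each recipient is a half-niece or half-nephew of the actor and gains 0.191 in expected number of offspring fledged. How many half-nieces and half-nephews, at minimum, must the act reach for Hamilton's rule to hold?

5

r to a half-niece or half-nephew = 0.125 (half-aunt/uncle↔niece/nephew: one path of length 3: r = (1/2)^3 = 1/8).
Hamilton's rule: n·r·B > C  ⇒  n > C/(r·B) = 0.105/(0.125·0.191) = 4.398.
The smallest integer exceeding 4.398 is 5.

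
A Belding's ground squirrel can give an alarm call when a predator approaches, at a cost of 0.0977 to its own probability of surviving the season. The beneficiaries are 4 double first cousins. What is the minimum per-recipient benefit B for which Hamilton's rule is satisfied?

0.0977

r to a double first cousin = 0.25 (double first cousins share both grandparent pairs — four paths of length 4: r = 4·(1/2)^4 = 1/4).
Hamilton's rule with n recipients of equal r: n·r·B > C, so B > C/(n·r) = 0.0977/(4·0.25) = 0.0977.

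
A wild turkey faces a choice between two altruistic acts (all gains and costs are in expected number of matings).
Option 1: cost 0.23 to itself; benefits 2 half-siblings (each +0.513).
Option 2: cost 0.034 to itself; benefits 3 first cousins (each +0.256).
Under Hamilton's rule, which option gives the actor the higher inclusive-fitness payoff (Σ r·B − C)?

Option 1: r to a half-sibling = 0.25.
Option 1: Σ r·B − C = (2·0.25·0.513) − 0.23 = 0.0265.
Option 2: r to a first cousin = 0.125.
Option 2: Σ r·B − C = (3·0.125·0.256) − 0.034 = 0.062.
Option 2 has the higher net inclusive-fitness payoff.

Option 2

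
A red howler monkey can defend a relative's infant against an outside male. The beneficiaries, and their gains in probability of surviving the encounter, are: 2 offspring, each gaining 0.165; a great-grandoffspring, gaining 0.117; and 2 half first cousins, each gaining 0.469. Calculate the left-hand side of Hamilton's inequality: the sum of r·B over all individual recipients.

0.23825

r to an offspring = 0.5 (one parent–offspring link: r = (1/2)^1 = 1/2).
r to a great-grandoffspring = 0.125 (three parent–offspring links: r = (1/2)^3 = 1/8).
r to a half first cousin = 0.0625 (half first cousins share one grandparent — one path of length 4: r = (1/2)^4 = 1/16).
Summing one r·B term per recipient: 2·0.5·0.165 + 1·0.125·0.117 + 2·0.0625·0.469 = 0.23825.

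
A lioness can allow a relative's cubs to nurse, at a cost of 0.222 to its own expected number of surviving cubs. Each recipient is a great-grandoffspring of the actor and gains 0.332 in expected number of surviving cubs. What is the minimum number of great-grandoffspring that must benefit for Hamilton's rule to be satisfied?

6

r to a great-grandoffspring = 1/8 (three parent–offspring links: r = (1/2)^3 = 1/8).
Hamilton's rule: n·r·B > C  ⇒  n > C/(r·B) = 0.222/(0.125·0.332) = 5.349.
The smallest integer exceeding 5.349 is 6.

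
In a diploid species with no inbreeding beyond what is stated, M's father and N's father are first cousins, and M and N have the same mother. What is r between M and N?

With two independent routes of shared ancestry, r is the sum of the two contributions.
M and N are related in two ways: second cousins through their fathers (r = 1/32) and half-sibs through their shared mother (r = 1/4).
r = 1/32 + 1/4 = 9/32 = 0.28125.

0.28125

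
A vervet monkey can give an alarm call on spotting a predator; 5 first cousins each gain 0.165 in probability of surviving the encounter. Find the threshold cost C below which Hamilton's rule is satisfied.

r to a first cousin = 1/8 (first cousins share one grandparent pair — two paths of length 4: r = 2·(1/2)^4 = 1/8).
Hamilton's rule: n·r·B > C, so the trait is favored while C < n·r·B = 5·0.125·0.165 = 0.103125.

0.103125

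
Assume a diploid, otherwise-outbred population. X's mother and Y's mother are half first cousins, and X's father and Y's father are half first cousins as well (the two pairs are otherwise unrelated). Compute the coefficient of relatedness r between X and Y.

Relatedness sums over independent paths through distinct common ancestors.
X and Y are related in two ways: half second cousins through their mothers (r = 1/64) and half second cousins through their fathers (r = 1/64).
r = 1/64 + 1/64 = 0.03125.

0.03125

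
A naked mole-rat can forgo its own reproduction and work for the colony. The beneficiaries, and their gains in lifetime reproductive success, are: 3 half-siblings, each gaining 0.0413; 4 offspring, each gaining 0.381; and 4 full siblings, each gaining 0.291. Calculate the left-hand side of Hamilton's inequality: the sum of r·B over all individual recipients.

r to a half-sibling = 0.25 (half-sibs share one parent — one path of length 2: r = (1/2)^2 = 1/4).
r to an offspring = 0.5 (one parent–offspring link: r = (1/2)^1 = 1/2).
r to a full sibling = 1/2 (full sibs share both parents — two paths of length 2: r = 2·(1/2)^2 = 1/2).
Summing one r·B term per recipient: 3·0.25·0.0413 + 4·0.5·0.381 + 4·0.5·0.291 = 1.374975.

1.374975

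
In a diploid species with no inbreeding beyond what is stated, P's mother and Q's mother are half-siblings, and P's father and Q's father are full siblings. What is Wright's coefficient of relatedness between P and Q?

Independent pedigree routes through distinct common ancestors add.
P and Q are related in two ways: half first cousins through their mothers (r = 1/16) and first cousins through their fathers (r = 1/8).
r = 1/16 + 1/8 = 0.1875.

0.1875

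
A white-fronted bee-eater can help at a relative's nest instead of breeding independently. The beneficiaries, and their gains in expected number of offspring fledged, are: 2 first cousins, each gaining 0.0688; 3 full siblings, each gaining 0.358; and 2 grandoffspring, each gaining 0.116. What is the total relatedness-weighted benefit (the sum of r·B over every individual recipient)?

0.6122

r to a first cousin = 1/8 (first cousins share one grandparent pair — two paths of length 4: r = 2·(1/2)^4 = 1/8).
r to a full sibling = 0.5 (full sibs share both parents — two paths of length 2: r = 2·(1/2)^2 = 1/2).
r to a grandoffspring = 0.25 (two parent–offspring links: r = (1/2)^2 = 1/4).
Summing one r·B term per recipient: 2·0.125·0.0688 + 3·0.5·0.358 + 2·0.25·0.116 = 0.6122.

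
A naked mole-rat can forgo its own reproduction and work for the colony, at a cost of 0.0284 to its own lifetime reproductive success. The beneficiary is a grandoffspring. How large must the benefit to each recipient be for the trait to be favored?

0.1136

r to a grandoffspring = 0.25 (two parent–offspring links: r = (1/2)^2 = 1/4).
Hamilton's rule with n recipients of equal r: n·r·B > C, so B > C/(n·r) = 0.0284/(1·0.25) = 0.1136.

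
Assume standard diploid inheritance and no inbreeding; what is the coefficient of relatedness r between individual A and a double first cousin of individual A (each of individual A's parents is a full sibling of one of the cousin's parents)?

Each parent–offspring link contributes a factor of 1/2, and independent paths through distinct common ancestors add.
Double first cousins share both grandparent pairs — four paths of length 4: r = 4·(1/2)^4 = 1/4.

0.25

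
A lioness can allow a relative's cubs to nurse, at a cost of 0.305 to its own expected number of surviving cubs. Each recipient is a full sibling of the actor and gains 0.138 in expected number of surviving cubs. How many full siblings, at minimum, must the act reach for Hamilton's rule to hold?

5

r to a full sibling = 1/2 (full sibs share both parents — two paths of length 2: r = 2·(1/2)^2 = 1/2).
Hamilton's rule: n·r·B > C  ⇒  n > C/(r·B) = 0.305/(0.5·0.138) = 4.42.
The smallest integer exceeding 4.42 is 5.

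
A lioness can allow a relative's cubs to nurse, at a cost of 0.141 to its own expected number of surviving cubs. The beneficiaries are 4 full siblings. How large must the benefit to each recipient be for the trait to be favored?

r to a full sibling = 1/2 (full sibs share both parents — two paths of length 2: r = 2·(1/2)^2 = 1/2).
Hamilton's rule with n recipients of equal r: n·r·B > C, so B > C/(n·r) = 0.141/(4·0.5) = 0.0705.

0.0705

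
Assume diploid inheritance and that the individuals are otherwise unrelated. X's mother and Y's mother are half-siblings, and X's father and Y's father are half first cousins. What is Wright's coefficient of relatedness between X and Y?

Wright's path rule: contributions from independent ancestry routes add.
X and Y are related in two ways: half first cousins through their mothers (r = 1/16) and half second cousins through their fathers (r = 1/64).
r = 1/16 + 1/64 = 0.078125.

0.078125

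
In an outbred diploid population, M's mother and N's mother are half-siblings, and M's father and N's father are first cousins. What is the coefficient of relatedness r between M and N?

0.09375

With two independent routes of shared ancestry, r is the sum of the two contributions.
M and N are related in two ways: half first cousins through their mothers (r = 1/16) and second cousins through their fathers (r = 1/32).
r = 1/16 + 1/32 = 3/32 = 0.09375.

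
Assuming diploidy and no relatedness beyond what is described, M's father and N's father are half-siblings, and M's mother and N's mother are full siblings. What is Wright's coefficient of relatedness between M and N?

With two independent routes of shared ancestry, r is the sum of the two contributions.
M and N are related in two ways: half first cousins through their fathers (r = 1/16) and first cousins through their mothers (r = 1/8).
r = 1/16 + 1/8 = 3/16 = 0.1875.

0.1875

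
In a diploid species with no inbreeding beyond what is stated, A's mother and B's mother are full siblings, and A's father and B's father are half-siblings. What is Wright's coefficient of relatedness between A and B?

0.1875

Relatedness sums over independent paths through distinct common ancestors.
A and B are related in two ways: first cousins through their mothers (r = 1/8) and half first cousins through their fathers (r = 1/16).
r = 1/8 + 1/16 = 0.1875.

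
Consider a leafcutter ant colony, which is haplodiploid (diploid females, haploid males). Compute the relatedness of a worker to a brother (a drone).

0.25

Her haploid brother carries none of their father's genes and a random half of their mother's genome; that half matches the maternal half of her own genome with probability 1/2: r = 1/2 · 1/2 = 1/4.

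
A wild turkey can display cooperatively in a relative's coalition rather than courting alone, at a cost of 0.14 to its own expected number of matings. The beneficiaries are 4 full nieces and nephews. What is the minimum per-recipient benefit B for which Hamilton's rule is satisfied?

0.14

r to a full niece or nephew = 1/4 (full aunt/uncle↔niece/nephew: two paths of length 3 through the shared grandparent pair: r = 2·(1/2)^3 = 1/4).
Hamilton's rule with n recipients of equal r: n·r·B > C, so B > C/(n·r) = 0.14/(4·0.25) = 0.14.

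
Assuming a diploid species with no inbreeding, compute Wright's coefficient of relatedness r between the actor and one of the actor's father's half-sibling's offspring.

Each parent–offspring link contributes a factor of 1/2, and independent paths through distinct common ancestors add.
Half first cousins share one grandparent — one path of length 4: r = (1/2)^4 = 1/16.

0.0625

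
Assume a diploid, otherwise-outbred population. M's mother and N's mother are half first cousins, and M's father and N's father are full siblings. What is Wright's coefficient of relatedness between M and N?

Wright's path rule: contributions from independent ancestry routes add.
M and N are related in two ways: half second cousins through their mothers (r = 1/64) and first cousins through their fathers (r = 1/8).
r = 1/64 + 1/8 = 9/64 = 0.140625.

0.140625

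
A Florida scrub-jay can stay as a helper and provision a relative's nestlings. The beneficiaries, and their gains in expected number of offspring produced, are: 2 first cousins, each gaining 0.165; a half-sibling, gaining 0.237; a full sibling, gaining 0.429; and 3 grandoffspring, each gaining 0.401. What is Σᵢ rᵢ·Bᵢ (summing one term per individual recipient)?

r to a first cousin = 1/8 (first cousins share one grandparent pair — two paths of length 4: r = 2·(1/2)^4 = 1/8).
r to a half-sibling = 1/4 (half-sibs share one parent — one path of length 2: r = (1/2)^2 = 1/4).
r to a full sibling = 0.5 (full sibs share both parents — two paths of length 2: r = 2·(1/2)^2 = 1/2).
r to a grandoffspring = 1/4 (two parent–offspring links: r = (1/2)^2 = 1/4).
Summing one r·B term per recipient: 2·0.125·0.165 + 1·0.25·0.237 + 1·0.5·0.429 + 3·0.25·0.401 = 0.61575.

0.61575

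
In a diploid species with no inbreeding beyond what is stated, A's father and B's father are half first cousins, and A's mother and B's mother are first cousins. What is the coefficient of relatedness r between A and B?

0.046875

Wright's path rule: contributions from independent ancestry routes add.
A and B are related in two ways: half second cousins through their fathers (r = 1/64) and second cousins through their mothers (r = 1/32).
r = 1/64 + 1/32 = 0.046875.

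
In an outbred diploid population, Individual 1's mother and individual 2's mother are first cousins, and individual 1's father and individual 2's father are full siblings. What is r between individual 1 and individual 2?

0.15625

With two independent routes of shared ancestry, r is the sum of the two contributions.
Individual 1 and individual 2 are related in two ways: second cousins through their mothers (r = 1/32) and first cousins through their fathers (r = 1/8).
r = 1/32 + 1/8 = 5/32 = 0.15625.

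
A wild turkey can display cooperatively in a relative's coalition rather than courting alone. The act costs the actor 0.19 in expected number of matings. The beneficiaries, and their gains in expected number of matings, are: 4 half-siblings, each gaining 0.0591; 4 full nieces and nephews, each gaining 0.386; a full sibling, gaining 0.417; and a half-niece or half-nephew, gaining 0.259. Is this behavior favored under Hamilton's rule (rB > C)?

Hamilton's rule: the trait is favored when the sum of r·B over every recipient exceeds the actor's cost C.
r to a half-sibling = 1/4 (half-sibs share one parent — one path of length 2: r = (1/2)^2 = 1/4).
r to a full niece or nephew = 0.25 (full aunt/uncle↔niece/nephew: two paths of length 3 through the shared grandparent pair: r = 2·(1/2)^3 = 1/4).
r to a full sibling = 0.5 (full sibs share both parents — two paths of length 2: r = 2·(1/2)^2 = 1/2).
r to a half-niece or half-nephew = 0.125 (half-aunt/uncle↔niece/nephew: one path of length 3: r = (1/2)^3 = 1/8).
Summing one r·B term per recipient: 4·0.25·0.0591 + 4·0.25·0.386 + 1·0.5·0.417 + 1·0.125·0.259 = 0.685975.
0.685975 > 0.19: the indirect benefit exceeds the cost.

Yes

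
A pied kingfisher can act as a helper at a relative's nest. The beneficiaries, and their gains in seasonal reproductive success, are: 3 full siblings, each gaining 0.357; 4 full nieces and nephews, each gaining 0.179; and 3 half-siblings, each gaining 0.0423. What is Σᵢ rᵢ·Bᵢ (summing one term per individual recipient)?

r to a full sibling = 0.5 (full sibs share both parents — two paths of length 2: r = 2·(1/2)^2 = 1/2).
r to a full niece or nephew = 1/4 (full aunt/uncle↔niece/nephew: two paths of length 3 through the shared grandparent pair: r = 2·(1/2)^3 = 1/4).
r to a half-sibling = 0.25 (half-sibs share one parent — one path of length 2: r = (1/2)^2 = 1/4).
Summing one r·B term per recipient: 3·0.5·0.357 + 4·0.25·0.179 + 3·0.25·0.0423 = 0.746225.

0.746225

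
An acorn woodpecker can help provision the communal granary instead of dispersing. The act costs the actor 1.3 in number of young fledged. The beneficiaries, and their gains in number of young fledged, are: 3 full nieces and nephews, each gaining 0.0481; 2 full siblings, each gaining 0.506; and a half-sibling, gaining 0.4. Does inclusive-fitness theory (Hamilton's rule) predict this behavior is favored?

No

Hamilton's rule: the trait is favored when the sum of r·B over every recipient exceeds the actor's cost C.
r to a full niece or nephew = 0.25 (full aunt/uncle↔niece/nephew: two paths of length 3 through the shared grandparent pair: r = 2·(1/2)^3 = 1/4).
r to a full sibling = 0.5 (full sibs share both parents — two paths of length 2: r = 2·(1/2)^2 = 1/2).
r to a half-sibling = 0.25 (half-sibs share one parent — one path of length 2: r = (1/2)^2 = 1/4).
Summing one r·B term per recipient: 3·0.25·0.0481 + 2·0.5·0.506 + 1·0.25·0.4 = 0.642075.
0.642075 < 1.3: the indirect benefit is less than the cost.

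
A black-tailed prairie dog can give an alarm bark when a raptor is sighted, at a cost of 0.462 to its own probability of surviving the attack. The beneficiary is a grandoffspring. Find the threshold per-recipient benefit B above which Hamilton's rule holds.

1.848

r to a grandoffspring = 0.25 (two parent–offspring links: r = (1/2)^2 = 1/4).
Hamilton's rule with n recipients of equal r: n·r·B > C, so B > C/(n·r) = 0.462/(1·0.25) = 1.848.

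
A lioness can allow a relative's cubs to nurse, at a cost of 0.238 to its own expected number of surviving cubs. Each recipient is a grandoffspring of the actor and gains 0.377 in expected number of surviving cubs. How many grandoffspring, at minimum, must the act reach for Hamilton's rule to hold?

3

r to a grandoffspring = 1/4 (two parent–offspring links: r = (1/2)^2 = 1/4).
Hamilton's rule: n·r·B > C  ⇒  n > C/(r·B) = 0.238/(0.25·0.377) = 2.525.
The smallest integer exceeding 2.525 is 3.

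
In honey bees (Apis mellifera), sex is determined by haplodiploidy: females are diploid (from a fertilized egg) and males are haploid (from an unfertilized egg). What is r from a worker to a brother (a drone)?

Her haploid brother carries none of their father's genes and a random half of their mother's genome; that half matches the maternal half of her own genome with probability 1/2: r = 1/2 · 1/2 = 1/4.

0.25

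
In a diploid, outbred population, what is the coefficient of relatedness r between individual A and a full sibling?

0.5

Each parent–offspring link contributes a factor of 1/2, and independent paths through distinct common ancestors add.
Full sibs share both parents — two paths of length 2: r = 2·(1/2)^2 = 1/2.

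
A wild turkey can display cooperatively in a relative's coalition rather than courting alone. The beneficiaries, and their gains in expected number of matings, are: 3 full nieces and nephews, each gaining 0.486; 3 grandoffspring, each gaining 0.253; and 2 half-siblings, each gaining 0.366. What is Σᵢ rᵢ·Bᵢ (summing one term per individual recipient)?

r to a full niece or nephew = 1/4 (full aunt/uncle↔niece/nephew: two paths of length 3 through the shared grandparent pair: r = 2·(1/2)^3 = 1/4).
r to a grandoffspring = 0.25 (two parent–offspring links: r = (1/2)^2 = 1/4).
r to a half-sibling = 1/4 (half-sibs share one parent — one path of length 2: r = (1/2)^2 = 1/4).
Summing one r·B term per recipient: 3·0.25·0.486 + 3·0.25·0.253 + 2·0.25·0.366 = 0.73725.

0.73725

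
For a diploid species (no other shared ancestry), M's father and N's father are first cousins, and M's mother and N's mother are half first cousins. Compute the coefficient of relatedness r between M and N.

0.046875

Independent pedigree routes through distinct common ancestors add.
M and N are related in two ways: second cousins through their fathers (r = 1/32) and half second cousins through their mothers (r = 1/64).
r = 1/32 + 1/64 = 0.046875.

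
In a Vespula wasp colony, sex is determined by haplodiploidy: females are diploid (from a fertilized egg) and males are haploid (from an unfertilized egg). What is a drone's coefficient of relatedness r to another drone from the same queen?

Haploid brothers each carry a random half of the queen's diploid genome, so on average they share half: r = 1/2.

0.5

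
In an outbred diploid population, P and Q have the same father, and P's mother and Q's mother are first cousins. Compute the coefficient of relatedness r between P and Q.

With two independent routes of shared ancestry, r is the sum of the two contributions.
P and Q are related in two ways: half-sibs through their shared father (r = 1/4) and second cousins through their mothers (r = 1/32).
r = 1/4 + 1/32 = 0.28125.

0.28125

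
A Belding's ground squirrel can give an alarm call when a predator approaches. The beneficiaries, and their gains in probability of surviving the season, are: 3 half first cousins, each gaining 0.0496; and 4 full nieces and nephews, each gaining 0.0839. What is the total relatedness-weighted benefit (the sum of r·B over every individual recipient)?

0.0932

r to a half first cousin = 0.0625 (half first cousins share one grandparent — one path of length 4: r = (1/2)^4 = 1/16).
r to a full niece or nephew = 1/4 (full aunt/uncle↔niece/nephew: two paths of length 3 through the shared grandparent pair: r = 2·(1/2)^3 = 1/4).
Summing one r·B term per recipient: 3·0.0625·0.0496 + 4·0.25·0.0839 = 0.0932.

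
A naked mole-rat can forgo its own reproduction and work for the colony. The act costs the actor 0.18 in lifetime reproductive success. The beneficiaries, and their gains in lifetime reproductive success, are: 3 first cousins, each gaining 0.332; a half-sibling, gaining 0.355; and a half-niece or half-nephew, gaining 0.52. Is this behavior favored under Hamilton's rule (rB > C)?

Hamilton's rule: the trait is favored when the sum of r·B over every recipient exceeds the actor's cost C.
r to a first cousin = 0.125 (first cousins share one grandparent pair — two paths of length 4: r = 2·(1/2)^4 = 1/8).
r to a half-sibling = 0.25 (half-sibs share one parent — one path of length 2: r = (1/2)^2 = 1/4).
r to a half-niece or half-nephew = 0.125 (half-aunt/uncle↔niece/nephew: one path of length 3: r = (1/2)^3 = 1/8).
Summing one r·B term per recipient: 3·0.125·0.332 + 1·0.25·0.355 + 1·0.125·0.52 = 0.27825.
0.27825 > 0.18: the indirect benefit exceeds the cost.

Yes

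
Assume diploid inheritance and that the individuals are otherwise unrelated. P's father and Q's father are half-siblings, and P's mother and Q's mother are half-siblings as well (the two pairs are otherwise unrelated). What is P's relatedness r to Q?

Wright's path rule: contributions from independent ancestry routes add.
P and Q are related in two ways: half first cousins through their fathers (r = 1/16) and half first cousins through their mothers (r = 1/16).
r = 1/16 + 1/16 = 1/8 = 0.125.

0.125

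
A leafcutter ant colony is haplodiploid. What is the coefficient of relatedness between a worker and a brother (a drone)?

0.25

Her haploid brother carries none of their father's genes and a random half of their mother's genome; that half matches the maternal half of her own genome with probability 1/2: r = 1/2 · 1/2 = 1/4.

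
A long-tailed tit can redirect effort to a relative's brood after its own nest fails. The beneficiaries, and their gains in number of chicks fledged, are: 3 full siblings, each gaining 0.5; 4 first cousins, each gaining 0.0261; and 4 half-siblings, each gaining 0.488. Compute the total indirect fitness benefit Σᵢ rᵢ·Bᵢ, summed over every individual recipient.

r to a full sibling = 0.5 (full sibs share both parents — two paths of length 2: r = 2·(1/2)^2 = 1/2).
r to a first cousin = 0.125 (first cousins share one grandparent pair — two paths of length 4: r = 2·(1/2)^4 = 1/8).
r to a half-sibling = 0.25 (half-sibs share one parent — one path of length 2: r = (1/2)^2 = 1/4).
Summing one r·B term per recipient: 3·0.5·0.5 + 4·0.125·0.0261 + 4·0.25·0.488 = 1.25105.

1.25105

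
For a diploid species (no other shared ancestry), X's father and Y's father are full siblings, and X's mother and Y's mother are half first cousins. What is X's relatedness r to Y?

0.140625

Relatedness sums over independent paths through distinct common ancestors.
X and Y are related in two ways: first cousins through their fathers (r = 1/8) and half second cousins through their mothers (r = 1/64).
r = 1/8 + 1/64 = 9/64 = 0.140625.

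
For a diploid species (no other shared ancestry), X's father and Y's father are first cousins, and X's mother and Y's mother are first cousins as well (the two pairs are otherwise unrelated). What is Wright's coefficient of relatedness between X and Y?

With two independent routes of shared ancestry, r is the sum of the two contributions.
X and Y are related in two ways: second cousins through their fathers (r = 1/32) and second cousins through their mothers (r = 1/32).
r = 1/32 + 1/32 = 1/16 = 0.0625.

0.0625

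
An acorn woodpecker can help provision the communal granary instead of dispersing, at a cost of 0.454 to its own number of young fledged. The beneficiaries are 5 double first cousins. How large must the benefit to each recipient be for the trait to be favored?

r to a double first cousin = 1/4 (double first cousins share both grandparent pairs — four paths of length 4: r = 4·(1/2)^4 = 1/4).
Hamilton's rule with n recipients of equal r: n·r·B > C, so B > C/(n·r) = 0.454/(5·0.25) = 0.3632.

0.3632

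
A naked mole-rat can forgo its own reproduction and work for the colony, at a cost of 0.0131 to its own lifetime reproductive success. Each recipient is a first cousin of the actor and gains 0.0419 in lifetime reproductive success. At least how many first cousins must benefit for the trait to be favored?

3

r to a first cousin = 1/8 (first cousins share one grandparent pair — two paths of length 4: r = 2·(1/2)^4 = 1/8).
Hamilton's rule: n·r·B > C  ⇒  n > C/(r·B) = 0.0131/(0.125·0.0419) = 2.501.
The smallest integer exceeding 2.501 is 3.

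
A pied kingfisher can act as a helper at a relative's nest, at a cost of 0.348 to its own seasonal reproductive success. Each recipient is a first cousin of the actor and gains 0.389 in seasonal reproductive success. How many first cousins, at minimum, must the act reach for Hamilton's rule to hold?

8

r to a first cousin = 0.125 (first cousins share one grandparent pair — two paths of length 4: r = 2·(1/2)^4 = 1/8).
Hamilton's rule: n·r·B > C  ⇒  n > C/(r·B) = 0.348/(0.125·0.389) = 7.157.
The smallest integer exceeding 7.157 is 8.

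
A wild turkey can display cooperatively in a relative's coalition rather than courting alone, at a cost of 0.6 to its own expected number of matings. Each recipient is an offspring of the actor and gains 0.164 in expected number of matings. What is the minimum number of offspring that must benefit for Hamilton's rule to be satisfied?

r to an offspring = 0.5 (one parent–offspring link: r = (1/2)^1 = 1/2).
Hamilton's rule: n·r·B > C  ⇒  n > C/(r·B) = 0.6/(0.5·0.164) = 7.317.
The smallest integer exceeding 7.317 is 8.

8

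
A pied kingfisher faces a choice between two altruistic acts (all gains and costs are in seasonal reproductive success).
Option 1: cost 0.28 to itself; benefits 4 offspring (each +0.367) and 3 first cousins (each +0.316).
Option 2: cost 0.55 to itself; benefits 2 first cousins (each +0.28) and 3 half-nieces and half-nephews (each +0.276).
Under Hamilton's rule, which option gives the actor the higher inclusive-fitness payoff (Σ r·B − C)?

Option 1: r to an offspring = 0.5.
Option 1: r to a first cousin = 0.125.
Option 1: Σ r·B − C = (4·0.5·0.367 + 3·0.125·0.316) − 0.28 = 0.5725.
Option 2: r to a first cousin = 0.125.
Option 2: r to a half-niece or half-nephew = 0.125.
Option 2: Σ r·B − C = (2·0.125·0.28 + 3·0.125·0.276) − 0.55 = -0.3765.
Option 1 has the higher net inclusive-fitness payoff.

Option 1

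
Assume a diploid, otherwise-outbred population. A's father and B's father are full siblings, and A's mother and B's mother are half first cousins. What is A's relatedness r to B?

With two independent routes of shared ancestry, r is the sum of the two contributions.
A and B are related in two ways: first cousins through their fathers (r = 1/8) and half second cousins through their mothers (r = 1/64).
r = 1/8 + 1/64 = 0.140625.

0.140625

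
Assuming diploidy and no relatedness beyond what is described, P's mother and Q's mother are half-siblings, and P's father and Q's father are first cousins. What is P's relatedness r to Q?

With two independent routes of shared ancestry, r is the sum of the two contributions.
P and Q are related in two ways: half first cousins through their mothers (r = 1/16) and second cousins through their fathers (r = 1/32).
r = 1/16 + 1/32 = 3/32 = 0.09375.

0.09375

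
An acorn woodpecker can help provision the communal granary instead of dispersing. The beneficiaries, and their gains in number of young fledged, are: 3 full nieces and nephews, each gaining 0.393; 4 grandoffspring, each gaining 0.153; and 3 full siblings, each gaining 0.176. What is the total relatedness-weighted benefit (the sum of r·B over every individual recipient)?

0.71175

r to a full niece or nephew = 1/4 (full aunt/uncle↔niece/nephew: two paths of length 3 through the shared grandparent pair: r = 2·(1/2)^3 = 1/4).
r to a grandoffspring = 0.25 (two parent–offspring links: r = (1/2)^2 = 1/4).
r to a full sibling = 0.5 (full sibs share both parents — two paths of length 2: r = 2·(1/2)^2 = 1/2).
Summing one r·B term per recipient: 3·0.25·0.393 + 4·0.25·0.153 + 3·0.5·0.176 = 0.71175.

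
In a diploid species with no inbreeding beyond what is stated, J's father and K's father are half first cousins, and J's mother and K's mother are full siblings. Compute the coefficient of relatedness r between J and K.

Wright's path rule: contributions from independent ancestry routes add.
J and K are related in two ways: half second cousins through their fathers (r = 1/64) and first cousins through their mothers (r = 1/8).
r = 1/64 + 1/8 = 9/64 = 0.140625.

0.140625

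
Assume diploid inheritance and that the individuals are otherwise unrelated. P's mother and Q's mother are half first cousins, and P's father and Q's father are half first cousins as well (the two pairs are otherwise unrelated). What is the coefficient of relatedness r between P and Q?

Relatedness sums over independent paths through distinct common ancestors.
P and Q are related in two ways: half second cousins through their mothers (r = 1/64) and half second cousins through their fathers (r = 1/64).
r = 1/64 + 1/64 = 1/32 = 0.03125.

0.03125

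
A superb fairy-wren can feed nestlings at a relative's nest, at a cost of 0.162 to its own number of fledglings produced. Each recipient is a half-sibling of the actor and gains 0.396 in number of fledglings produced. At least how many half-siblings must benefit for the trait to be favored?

2

r to a half-sibling = 1/4 (half-sibs share one parent — one path of length 2: r = (1/2)^2 = 1/4).
Hamilton's rule: n·r·B > C  ⇒  n > C/(r·B) = 0.162/(0.25·0.396) = 1.636.
The smallest integer exceeding 1.636 is 2.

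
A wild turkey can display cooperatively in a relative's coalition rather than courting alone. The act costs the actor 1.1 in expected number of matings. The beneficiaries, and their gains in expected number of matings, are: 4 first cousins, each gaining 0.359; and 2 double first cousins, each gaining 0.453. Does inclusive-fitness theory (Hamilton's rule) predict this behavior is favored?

No

Hamilton's rule: the trait is favored when the sum of r·B over every recipient exceeds the actor's cost C.
r to a first cousin = 1/8 (first cousins share one grandparent pair — two paths of length 4: r = 2·(1/2)^4 = 1/8).
r to a double first cousin = 1/4 (double first cousins share both grandparent pairs — four paths of length 4: r = 4·(1/2)^4 = 1/4).
Summing one r·B term per recipient: 4·0.125·0.359 + 2·0.25·0.453 = 0.406.
0.406 < 1.1: the indirect benefit is less than the cost.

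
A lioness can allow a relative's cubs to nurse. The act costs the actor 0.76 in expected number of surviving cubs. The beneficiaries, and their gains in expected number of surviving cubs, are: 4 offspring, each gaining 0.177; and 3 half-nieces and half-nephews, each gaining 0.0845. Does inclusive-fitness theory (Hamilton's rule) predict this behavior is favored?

Hamilton's rule: the trait is favored when the sum of r·B over every recipient exceeds the actor's cost C.
r to an offspring = 0.5 (one parent–offspring link: r = (1/2)^1 = 1/2).
r to a half-niece or half-nephew = 0.125 (half-aunt/uncle↔niece/nephew: one path of length 3: r = (1/2)^3 = 1/8).
Summing one r·B term per recipient: 4·0.5·0.177 + 3·0.125·0.0845 = 0.3856875.
0.3856875 < 0.76: the indirect benefit is less than the cost.

No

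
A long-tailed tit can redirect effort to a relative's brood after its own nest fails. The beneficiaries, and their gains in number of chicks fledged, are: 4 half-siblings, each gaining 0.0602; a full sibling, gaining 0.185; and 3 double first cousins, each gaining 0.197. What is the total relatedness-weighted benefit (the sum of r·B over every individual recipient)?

0.30045

r to a half-sibling = 1/4 (half-sibs share one parent — one path of length 2: r = (1/2)^2 = 1/4).
r to a full sibling = 1/2 (full sibs share both parents — two paths of length 2: r = 2·(1/2)^2 = 1/2).
r to a double first cousin = 1/4 (double first cousins share both grandparent pairs — four paths of length 4: r = 4·(1/2)^4 = 1/4).
Summing one r·B term per recipient: 4·0.25·0.0602 + 1·0.5·0.185 + 3·0.25·0.197 = 0.30045.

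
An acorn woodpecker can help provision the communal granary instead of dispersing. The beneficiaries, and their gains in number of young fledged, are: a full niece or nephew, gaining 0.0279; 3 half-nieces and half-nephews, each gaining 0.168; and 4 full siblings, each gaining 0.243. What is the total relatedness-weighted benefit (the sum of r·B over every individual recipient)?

r to a full niece or nephew = 0.25 (full aunt/uncle↔niece/nephew: two paths of length 3 through the shared grandparent pair: r = 2·(1/2)^3 = 1/4).
r to a half-niece or half-nephew = 1/8 (half-aunt/uncle↔niece/nephew: one path of length 3: r = (1/2)^3 = 1/8).
r to a full sibling = 1/2 (full sibs share both parents — two paths of length 2: r = 2·(1/2)^2 = 1/2).
Summing one r·B term per recipient: 1·0.25·0.0279 + 3·0.125·0.168 + 4·0.5·0.243 = 0.555975.

0.555975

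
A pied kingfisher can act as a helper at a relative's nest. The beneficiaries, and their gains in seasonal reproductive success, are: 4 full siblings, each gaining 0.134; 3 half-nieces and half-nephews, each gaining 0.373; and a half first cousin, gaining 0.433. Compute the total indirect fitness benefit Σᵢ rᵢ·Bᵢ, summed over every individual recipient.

r to a full sibling = 0.5 (full sibs share both parents — two paths of length 2: r = 2·(1/2)^2 = 1/2).
r to a half-niece or half-nephew = 1/8 (half-aunt/uncle↔niece/nephew: one path of length 3: r = (1/2)^3 = 1/8).
r to a half first cousin = 0.0625 (half first cousins share one grandparent — one path of length 4: r = (1/2)^4 = 1/16).
Summing one r·B term per recipient: 4·0.5·0.134 + 3·0.125·0.373 + 1·0.0625·0.433 = 0.4349375.

0.4349375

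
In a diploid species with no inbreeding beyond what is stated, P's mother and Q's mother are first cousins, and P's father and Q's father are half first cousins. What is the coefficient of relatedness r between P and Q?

0.046875

Independent pedigree routes through distinct common ancestors add.
P and Q are related in two ways: second cousins through their mothers (r = 1/32) and half second cousins through their fathers (r = 1/64).
r = 1/32 + 1/64 = 0.046875.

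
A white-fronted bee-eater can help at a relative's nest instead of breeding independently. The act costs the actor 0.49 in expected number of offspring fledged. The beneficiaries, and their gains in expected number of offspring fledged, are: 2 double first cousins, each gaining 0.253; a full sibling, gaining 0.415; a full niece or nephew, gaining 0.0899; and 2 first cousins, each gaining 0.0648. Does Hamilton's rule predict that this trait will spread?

Hamilton's rule: the trait is favored when the sum of r·B over every recipient exceeds the actor's cost C.
r to a double first cousin = 0.25 (double first cousins share both grandparent pairs — four paths of length 4: r = 4·(1/2)^4 = 1/4).
r to a full sibling = 0.5 (full sibs share both parents — two paths of length 2: r = 2·(1/2)^2 = 1/2).
r to a full niece or nephew = 1/4 (full aunt/uncle↔niece/nephew: two paths of length 3 through the shared grandparent pair: r = 2·(1/2)^3 = 1/4).
r to a first cousin = 1/8 (first cousins share one grandparent pair — two paths of length 4: r = 2·(1/2)^4 = 1/8).
Summing one r·B term per recipient: 2·0.25·0.253 + 1·0.5·0.415 + 1·0.25·0.0899 + 2·0.125·0.0648 = 0.372675.
0.372675 < 0.49: the indirect benefit is less than the cost.

No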